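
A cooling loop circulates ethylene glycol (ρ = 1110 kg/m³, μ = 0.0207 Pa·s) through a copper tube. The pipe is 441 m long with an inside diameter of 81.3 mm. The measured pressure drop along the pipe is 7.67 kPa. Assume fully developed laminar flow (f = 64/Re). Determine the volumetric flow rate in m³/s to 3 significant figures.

For laminar flow, f = 64/Re with Re = ρVD/μ, so Darcy-Weisbach reduces to ΔP = 32μLV/D². Solving for V: V = ΔP·D²/(32μL) = 7670·(0.0813)²/(32·0.0207·441) = 0.1735 m/s.
Check: Re = ρVD/μ = 1110·0.1735·0.0813/0.0207 = 756.6 < 2300, so the laminar assumption holds.
Q = V·A = 0.1735·(π/4·0.0813²) = 0.0009009 m³/s = 9.01×10^-4 m³/s.

Q ≈ 9.01×10^-4 m³/s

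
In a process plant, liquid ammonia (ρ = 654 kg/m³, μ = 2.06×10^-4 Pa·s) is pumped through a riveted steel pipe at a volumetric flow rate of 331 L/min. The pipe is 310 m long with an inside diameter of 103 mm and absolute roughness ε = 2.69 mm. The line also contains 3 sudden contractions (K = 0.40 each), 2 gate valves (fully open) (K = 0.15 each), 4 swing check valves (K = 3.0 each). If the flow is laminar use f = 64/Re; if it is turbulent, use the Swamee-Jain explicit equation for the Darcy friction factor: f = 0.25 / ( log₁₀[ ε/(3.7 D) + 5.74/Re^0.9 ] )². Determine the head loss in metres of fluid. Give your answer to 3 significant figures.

h_f ≈ 3.95 m

Q = 331 L/min = 331/60000 = 0.005517 m³/s.
Cross-sectional area A = πD²/4 = π(0.103)²/4 = 0.008332 m²; mean velocity V = Q/A = 0.005517/0.008332 = 0.6621 m/s.
Reynolds number Re = ρVD/μ = 654 · 0.6621 · 0.103 / 0.000206 = 2.165e+05.
Re > 4000 → turbulent. Relative roughness ε/D = 0.00269/0.103 = 0.0261. Swamee-Jain: f = 0.25/(log₁₀[0.0261/3.7 + 5.74/2.165e+05^0.9])² = 0.25/(log₁₀[0.00706 + 9.06e-05])² = 0.25/(-2.146)² = 0.0543.
Total minor-loss coefficient ΣK = 3·0.4 + 2·0.15 + 4·3 = 13.5.
ΔP = [f·L/D + ΣK]·(ρV²/2) = [0.0543·310/0.103 + 13.5]·(654·0.6621²/2) = [163.4 + 13.5]·143.3 = 2.536e+04 Pa.
Head loss h_f = ΔP/(ρg) = 2.536e+04/(654·9.81) = 3.95 m.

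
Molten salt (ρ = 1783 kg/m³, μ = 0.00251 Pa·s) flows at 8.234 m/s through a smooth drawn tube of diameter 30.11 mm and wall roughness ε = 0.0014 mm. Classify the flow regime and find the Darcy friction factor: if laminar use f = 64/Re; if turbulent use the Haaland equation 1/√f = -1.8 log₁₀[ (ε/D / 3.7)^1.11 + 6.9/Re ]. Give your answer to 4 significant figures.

f ≈ 0.01617

Re = ρVD/μ = 1783·8.234·0.03011/0.00251 = 1.761e+05.
Re > 4000 → turbulent. ε/D = 1.4e-06/0.03011 = 4.65e-05; Haaland: 1/√f = -1.8 log₁₀[3.63e-06 + 3.92e-05] = 7.863, so f = 0.01617.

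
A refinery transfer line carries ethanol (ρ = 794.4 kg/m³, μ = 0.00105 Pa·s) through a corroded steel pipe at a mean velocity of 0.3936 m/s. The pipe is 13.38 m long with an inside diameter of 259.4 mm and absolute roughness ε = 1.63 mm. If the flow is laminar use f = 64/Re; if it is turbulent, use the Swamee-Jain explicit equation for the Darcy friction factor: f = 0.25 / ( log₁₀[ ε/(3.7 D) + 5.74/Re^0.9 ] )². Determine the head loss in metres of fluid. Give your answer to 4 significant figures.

Reynolds number Re = ρVD/μ = 794.4 · 0.3936 · 0.2594 / 0.00105 = 7.725e+04.
Re > 4000 → turbulent. Relative roughness ε/D = 0.00163/0.2594 = 0.00628. Swamee-Jain: f = 0.25/(log₁₀[0.00628/3.7 + 5.74/7.725e+04^0.9])² = 0.25/(log₁₀[0.0017 + 0.000229])² = 0.25/(-2.715)² = 0.03391.
Darcy-Weisbach: ΔP = f(L/D)(ρV²/2) = 0.03391·(13.38/0.2594)·(794.4·0.3936²/2) = 0.03391·51.58·61.53 = 107.6 Pa.
Head loss h_f = ΔP/(ρg) = 107.6/(794.4·9.81) = 0.01381 m.

h_f ≈ 0.01381 m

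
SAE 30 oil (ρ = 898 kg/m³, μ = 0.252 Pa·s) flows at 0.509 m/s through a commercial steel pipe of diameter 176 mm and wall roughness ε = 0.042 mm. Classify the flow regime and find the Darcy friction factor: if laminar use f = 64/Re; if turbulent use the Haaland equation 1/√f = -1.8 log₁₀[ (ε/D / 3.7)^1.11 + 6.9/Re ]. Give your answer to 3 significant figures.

Re = ρVD/μ = 898·0.509·0.176/0.252 = 319.2.
Re < 2300 → laminar, so f = 64/Re = 0.2005 (roughness is irrelevant in laminar flow).

f ≈ 0.200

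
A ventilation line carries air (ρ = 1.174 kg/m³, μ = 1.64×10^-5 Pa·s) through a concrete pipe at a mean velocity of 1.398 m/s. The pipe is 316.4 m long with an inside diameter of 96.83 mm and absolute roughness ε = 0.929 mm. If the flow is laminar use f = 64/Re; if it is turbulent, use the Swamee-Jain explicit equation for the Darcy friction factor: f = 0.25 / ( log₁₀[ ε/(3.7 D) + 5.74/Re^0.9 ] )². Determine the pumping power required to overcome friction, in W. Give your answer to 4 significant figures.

Reynolds number Re = ρVD/μ = 1.174 · 1.398 · 0.09683 / 1.64e-05 = 9690.
Re > 4000 → turbulent. Relative roughness ε/D = 0.000929/0.09683 = 0.00959. Swamee-Jain: f = 0.25/(log₁₀[0.00959/3.7 + 5.74/9690^0.9])² = 0.25/(log₁₀[0.00259 + 0.00148])² = 0.25/(-2.39)² = 0.04378.
Darcy-Weisbach: ΔP = f(L/D)(ρV²/2) = 0.04378·(316.4/0.09683)·(1.174·1.398²/2) = 0.04378·3268·1.147 = 164.1 Pa.
Q = V·A = 1.398·0.007364 = 0.01029 m³/s.
Pumping power P = QΔP = 0.01029·164.1 = 1.6894 W = 1.689 W.

P ≈ 1.689 W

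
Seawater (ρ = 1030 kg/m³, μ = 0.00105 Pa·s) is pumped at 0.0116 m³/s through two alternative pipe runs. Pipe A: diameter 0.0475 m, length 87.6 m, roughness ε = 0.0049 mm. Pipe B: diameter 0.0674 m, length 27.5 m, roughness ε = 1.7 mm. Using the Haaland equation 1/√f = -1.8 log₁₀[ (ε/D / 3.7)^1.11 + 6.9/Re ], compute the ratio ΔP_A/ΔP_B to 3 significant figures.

ΔP_A/ΔP_B ≈ 5.21

Pipe A: V = Q/A = 0.0116/0.001772 = 6.546 m/s; Re = 3.05e+05; ε/D = 0.000103; Haaland → f = 0.01522; ΔP_A = f(L/D)(ρV²/2) = 6.195e+05 Pa.
Pipe B: V = Q/A = 0.0116/0.003568 = 3.251 m/s; Re = 2.15e+05; ε/D = 0.0252; Haaland → f = 0.05353; ΔP_B = f(L/D)(ρV²/2) = 1.189e+05 Pa.
ΔP_A/ΔP_B = 6.195e+05/1.189e+05 = 5.21.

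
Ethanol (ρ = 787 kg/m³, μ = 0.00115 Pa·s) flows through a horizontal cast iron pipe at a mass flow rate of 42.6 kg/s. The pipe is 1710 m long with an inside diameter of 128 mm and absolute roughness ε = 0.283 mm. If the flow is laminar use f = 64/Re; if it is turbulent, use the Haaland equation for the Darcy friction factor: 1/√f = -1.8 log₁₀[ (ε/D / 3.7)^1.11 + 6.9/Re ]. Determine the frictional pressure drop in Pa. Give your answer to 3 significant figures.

ΔP ≈ 2.28×10^6 Pa

A = πD²/4 = π(0.128)²/4 = 0.01287 m²; mean velocity V = ṁ/(ρA) = 42.6/(787 · 0.01287) = 4.207 m/s.
Reynolds number Re = ρVD/μ = 787 · 4.207 · 0.128 / 0.00115 = 3.685e+05.
Re > 4000 → turbulent. Relative roughness ε/D = 0.000283/0.128 = 0.00221. Haaland: 1/√f = -1.8 log₁₀[(0.00221/3.7)^1.11 + 6.9/3.685e+05] = -1.8 log₁₀[0.000264 + 1.87e-05] = 6.387, so f = 0.02451.
Darcy-Weisbach: ΔP = f(L/D)(ρV²/2) = 0.02451·(1710/0.128)·(787·4.207²/2) = 0.02451·1.336e+04·6963 = 2.28e+06 Pa.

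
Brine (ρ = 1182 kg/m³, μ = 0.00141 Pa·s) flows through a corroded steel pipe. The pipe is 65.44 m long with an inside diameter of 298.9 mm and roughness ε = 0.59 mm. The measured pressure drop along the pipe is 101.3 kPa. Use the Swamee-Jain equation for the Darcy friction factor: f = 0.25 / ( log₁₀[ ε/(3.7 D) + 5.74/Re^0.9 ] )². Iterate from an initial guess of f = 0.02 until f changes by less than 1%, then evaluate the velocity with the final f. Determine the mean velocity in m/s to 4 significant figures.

V ≈ 5.769 m/s

Rearranging Darcy-Weisbach: V = √(2·ΔP·D/(f·L·ρ)). With ε/D = 0.00059/0.2989 = 0.00197, iterate starting from f = 0.02:
  f = 0.02 → V = √(2·1.013e+05·0.2989/(0.02·65.44·1182)) = 6.257 m/s; Re = ρVD/μ = 1.568e+06; f → 0.02351
  f = 0.02351 → V = 5.77 m/s; Re = 1.446e+06; f → 0.02353
Converged (Δf/f < 1%). With the final f = 0.02353: V = √(2·1.013e+05·0.2989/(0.02353·65.44·1182)) = 5.769 m/s.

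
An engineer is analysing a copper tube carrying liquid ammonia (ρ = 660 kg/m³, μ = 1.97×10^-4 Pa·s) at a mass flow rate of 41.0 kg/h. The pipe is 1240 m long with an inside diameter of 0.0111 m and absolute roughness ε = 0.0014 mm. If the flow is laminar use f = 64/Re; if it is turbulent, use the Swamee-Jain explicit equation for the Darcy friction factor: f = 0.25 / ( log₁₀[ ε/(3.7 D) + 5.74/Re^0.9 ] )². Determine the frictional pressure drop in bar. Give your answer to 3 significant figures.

ΔP ≈ 0.410 bar

ṁ = 41.0 kg/h = 41.0/3600 = 0.01139 kg/s.
A = πD²/4 = π(0.0111)²/4 = 9.677e-05 m²; mean velocity V = ṁ/(ρA) = 0.01139/(660 · 9.677e-05) = 0.1783 m/s.
Reynolds number Re = ρVD/μ = 660 · 0.1783 · 0.0111 / 0.000197 = 6631.
Re > 4000 → turbulent. Relative roughness ε/D = 1.4e-06/0.0111 = 0.000126. Swamee-Jain: f = 0.25/(log₁₀[0.000126/3.7 + 5.74/6631^0.9])² = 0.25/(log₁₀[3.41e-05 + 0.00209])² = 0.25/(-2.673)² = 0.03498.
Darcy-Weisbach: ΔP = f(L/D)(ρV²/2) = 0.03498·(1240/0.0111)·(660·0.1783²/2) = 0.03498·1.117e+05·10.49 = 4.1e+04 Pa.
ΔP = 4.1e+04 Pa = 0.410 bar.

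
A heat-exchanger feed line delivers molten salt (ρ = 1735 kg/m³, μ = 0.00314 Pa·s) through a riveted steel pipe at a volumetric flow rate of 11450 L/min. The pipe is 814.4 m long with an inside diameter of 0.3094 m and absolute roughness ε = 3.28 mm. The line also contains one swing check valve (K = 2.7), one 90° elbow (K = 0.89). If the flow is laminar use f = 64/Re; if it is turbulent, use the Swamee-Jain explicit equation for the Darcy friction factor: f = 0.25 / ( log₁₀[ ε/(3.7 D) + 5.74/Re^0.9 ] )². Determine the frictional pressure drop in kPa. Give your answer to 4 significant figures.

Q = 11450 L/min = 11450/60000 = 0.1908 m³/s.
Cross-sectional area A = πD²/4 = π(0.3094)²/4 = 0.07518 m²; mean velocity V = Q/A = 0.1908/0.07518 = 2.538 m/s.
Reynolds number Re = ρVD/μ = 1735 · 2.538 · 0.3094 / 0.00314 = 4.339e+05.
Re > 4000 → turbulent. Relative roughness ε/D = 0.00328/0.3094 = 0.0106. Swamee-Jain: f = 0.25/(log₁₀[0.0106/3.7 + 5.74/4.339e+05^0.9])² = 0.25/(log₁₀[0.00287 + 4.84e-05])² = 0.25/(-2.536)² = 0.03889.
Total minor-loss coefficient ΣK = 1·2.7 + 1·0.89 = 3.59.
ΔP = [f·L/D + ΣK]·(ρV²/2) = [0.03889·814.4/0.3094 + 3.59]·(1735·2.538²/2) = [102.4 + 3.59]·5589 = 5.921e+05 Pa.
ΔP = 5.921e+05 Pa = 592.1 kPa.

ΔP ≈ 592.1 kPa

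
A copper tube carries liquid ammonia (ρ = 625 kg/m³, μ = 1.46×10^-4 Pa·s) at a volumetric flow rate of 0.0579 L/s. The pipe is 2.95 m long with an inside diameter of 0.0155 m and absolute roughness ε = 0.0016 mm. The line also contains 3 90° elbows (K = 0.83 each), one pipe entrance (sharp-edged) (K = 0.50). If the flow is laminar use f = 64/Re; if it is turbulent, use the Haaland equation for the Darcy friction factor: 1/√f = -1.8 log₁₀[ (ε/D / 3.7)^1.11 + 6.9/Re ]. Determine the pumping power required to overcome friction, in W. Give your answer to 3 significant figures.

Q = 0.0579 L/s = 0.0579/1000 = 5.79e-05 m³/s.
Cross-sectional area A = πD²/4 = π(0.0155)²/4 = 0.0001887 m²; mean velocity V = Q/A = 5.79e-05/0.0001887 = 0.3068 m/s.
Reynolds number Re = ρVD/μ = 625 · 0.3068 · 0.0155 / 0.000146 = 2.036e+04.
Re > 4000 → turbulent. Relative roughness ε/D = 1.6e-06/0.0155 = 0.000103. Haaland: 1/√f = -1.8 log₁₀[(0.000103/3.7)^1.11 + 6.9/2.036e+04] = -1.8 log₁₀[8.8e-06 + 0.000339] = 6.226, so f = 0.0258.
Total minor-loss coefficient ΣK = 3·0.83 + 1·0.5 = 2.99.
ΔP = [f·L/D + ΣK]·(ρV²/2) = [0.0258·2.95/0.0155 + 2.99]·(625·0.3068²/2) = [4.91 + 2.99]·29.42 = 232.5 Pa.
Pumping power P = QΔP = 5.79e-05·232.5 = 0.01346 W = 0.0135 W.

P ≈ 0.0135 W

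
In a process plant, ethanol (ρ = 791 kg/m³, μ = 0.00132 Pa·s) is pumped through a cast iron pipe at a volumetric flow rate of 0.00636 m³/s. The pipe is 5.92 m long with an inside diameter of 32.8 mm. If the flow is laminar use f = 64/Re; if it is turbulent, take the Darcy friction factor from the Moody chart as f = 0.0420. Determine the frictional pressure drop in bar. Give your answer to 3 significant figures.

Cross-sectional area A = πD²/4 = π(0.0328)²/4 = 0.000845 m²; mean velocity V = Q/A = 0.00636/0.000845 = 7.527 m/s.
Reynolds number Re = ρVD/μ = 791 · 7.527 · 0.0328 / 0.00132 = 1.479e+05.
Re > 4000 → turbulent; use the Moody-chart value f = 0.0420.
Darcy-Weisbach: ΔP = f(L/D)(ρV²/2) = 0.042·(5.92/0.0328)·(791·7.527²/2) = 0.042·180.5·2.241e+04 = 1.699e+05 Pa.
ΔP = 1.699e+05 Pa = 1.70 bar.

ΔP ≈ 1.70 bar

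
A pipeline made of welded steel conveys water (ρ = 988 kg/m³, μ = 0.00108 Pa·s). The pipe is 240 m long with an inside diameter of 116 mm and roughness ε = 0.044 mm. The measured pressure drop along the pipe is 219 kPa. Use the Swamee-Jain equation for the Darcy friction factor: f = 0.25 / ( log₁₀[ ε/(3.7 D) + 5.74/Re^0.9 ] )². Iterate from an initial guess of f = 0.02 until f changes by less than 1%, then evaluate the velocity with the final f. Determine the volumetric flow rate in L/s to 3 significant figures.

Rearranging Darcy-Weisbach: V = √(2·ΔP·D/(f·L·ρ)). With ε/D = 4.4e-05/0.116 = 0.000379, iterate starting from f = 0.02:
  f = 0.02 → V = √(2·2.19e+05·0.116/(0.02·240·988)) = 3.273 m/s; Re = ρVD/μ = 3.473e+05; f → 0.01739
  f = 0.01739 → V = 3.51 m/s; Re = 3.725e+05; f → 0.0173
Converged (Δf/f < 1%). With the final f = 0.0173: V = √(2·2.19e+05·0.116/(0.0173·240·988)) = 3.519 m/s.
Q = V·A = 3.519·(π/4·0.116²) = 0.03719 m³/s = 37.2 L/s.

Q ≈ 37.2 L/s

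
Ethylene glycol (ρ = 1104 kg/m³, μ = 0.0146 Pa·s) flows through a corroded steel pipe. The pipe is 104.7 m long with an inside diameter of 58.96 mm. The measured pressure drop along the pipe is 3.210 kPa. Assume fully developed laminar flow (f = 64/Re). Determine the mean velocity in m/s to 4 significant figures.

V ≈ 0.2281 m/s

For laminar flow, f = 64/Re with Re = ρVD/μ, so Darcy-Weisbach reduces to ΔP = 32μLV/D². Solving for V: V = ΔP·D²/(32μL) = 3210·(0.05896)²/(32·0.0146·104.7) = 0.2281 m/s.
Check: Re = ρVD/μ = 1104·0.2281·0.05896/0.0146 = 1017 < 2300, so the laminar assumption holds.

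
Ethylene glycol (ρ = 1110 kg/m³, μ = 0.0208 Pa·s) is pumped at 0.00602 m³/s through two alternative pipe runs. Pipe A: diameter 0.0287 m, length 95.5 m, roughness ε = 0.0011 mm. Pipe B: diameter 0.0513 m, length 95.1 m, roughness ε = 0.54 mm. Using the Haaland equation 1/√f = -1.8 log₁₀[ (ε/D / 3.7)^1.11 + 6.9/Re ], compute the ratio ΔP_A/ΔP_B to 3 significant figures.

Pipe A: V = Q/A = 0.00602/0.0006469 = 9.306 m/s; Re = 1.425e+04; ε/D = 3.83e-05; Haaland → f = 0.02813; ΔP_A = f(L/D)(ρV²/2) = 4.498e+06 Pa.
Pipe B: V = Q/A = 0.00602/0.002067 = 2.913 m/s; Re = 7973; ε/D = 0.0105; Haaland → f = 0.04471; ΔP_B = f(L/D)(ρV²/2) = 3.902e+05 Pa.
ΔP_A/ΔP_B = 4.498e+06/3.902e+05 = 11.5.

ΔP_A/ΔP_B ≈ 11.5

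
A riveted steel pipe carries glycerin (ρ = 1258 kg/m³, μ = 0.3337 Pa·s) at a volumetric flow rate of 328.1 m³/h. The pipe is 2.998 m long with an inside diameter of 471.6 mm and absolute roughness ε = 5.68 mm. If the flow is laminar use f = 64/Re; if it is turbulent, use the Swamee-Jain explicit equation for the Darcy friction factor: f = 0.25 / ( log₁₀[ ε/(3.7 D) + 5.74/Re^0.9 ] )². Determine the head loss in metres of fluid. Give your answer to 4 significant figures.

Q = 328.1 m³/h = 328.1/3600 = 0.09114 m³/s.
Cross-sectional area A = πD²/4 = π(0.4716)²/4 = 0.1747 m²; mean velocity V = Q/A = 0.09114/0.1747 = 0.5218 m/s.
Reynolds number Re = ρVD/μ = 1258 · 0.5218 · 0.4716 / 0.334 = 927.6.
Re < 2300 → laminar flow, so f = 64/Re = 64/927.6 = 0.06899 (the turbulent correlation is not needed).
Darcy-Weisbach: ΔP = f(L/D)(ρV²/2) = 0.06899·(2.998/0.4716)·(1258·0.5218²/2) = 0.06899·6.357·171.2 = 75.1 Pa.
Head loss h_f = ΔP/(ρg) = 75.1/(1258·9.81) = 0.006086 m.

h_f ≈ 0.006086 m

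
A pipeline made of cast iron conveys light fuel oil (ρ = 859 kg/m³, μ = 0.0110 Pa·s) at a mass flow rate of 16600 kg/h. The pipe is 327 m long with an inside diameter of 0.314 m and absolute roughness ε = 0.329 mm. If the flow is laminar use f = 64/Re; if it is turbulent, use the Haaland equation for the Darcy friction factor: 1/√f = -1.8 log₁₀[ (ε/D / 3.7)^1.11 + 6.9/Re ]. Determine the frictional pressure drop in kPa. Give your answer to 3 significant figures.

ṁ = 16600 kg/h = 16600/3600 = 4.611 kg/s.
A = πD²/4 = π(0.314)²/4 = 0.07744 m²; mean velocity V = ṁ/(ρA) = 4.611/(859 · 0.07744) = 0.06932 m/s.
Reynolds number Re = ρVD/μ = 859 · 0.06932 · 0.314 / 0.011 = 1700.
Re < 2300 → laminar flow, so f = 64/Re = 64/1700 = 0.03765 (the turbulent correlation is not needed).
Darcy-Weisbach: ΔP = f(L/D)(ρV²/2) = 0.03765·(327/0.314)·(859·0.06932²/2) = 0.03765·1041·2.064 = 80.93 Pa.
ΔP = 80.93 Pa = 0.0809 kPa.

ΔP ≈ 0.0809 kPa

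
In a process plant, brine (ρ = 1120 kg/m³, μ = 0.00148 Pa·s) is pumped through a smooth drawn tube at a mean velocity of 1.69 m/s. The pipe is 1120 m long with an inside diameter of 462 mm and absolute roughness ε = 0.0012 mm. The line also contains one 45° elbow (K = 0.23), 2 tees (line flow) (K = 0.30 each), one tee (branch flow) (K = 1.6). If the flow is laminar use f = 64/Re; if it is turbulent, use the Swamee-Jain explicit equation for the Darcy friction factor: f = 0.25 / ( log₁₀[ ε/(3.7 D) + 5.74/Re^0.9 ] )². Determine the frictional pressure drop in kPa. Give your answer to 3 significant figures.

ΔP ≈ 53.3 kPa

Reynolds number Re = ρVD/μ = 1120 · 1.69 · 0.462 / 0.00148 = 5.909e+05.
Re > 4000 → turbulent. Relative roughness ε/D = 1.2e-06/0.462 = 2.6e-06. Swamee-Jain: f = 0.25/(log₁₀[2.6e-06/3.7 + 5.74/5.909e+05^0.9])² = 0.25/(log₁₀[7.02e-07 + 3.67e-05])² = 0.25/(-4.427)² = 0.01276.
Total minor-loss coefficient ΣK = 1·0.23 + 2·0.3 + 1·1.6 = 2.43.
ΔP = [f·L/D + ΣK]·(ρV²/2) = [0.01276·1120/0.462 + 2.43]·(1120·1.69²/2) = [30.92 + 2.43]·1599 = 5.334e+04 Pa.
ΔP = 5.334e+04 Pa = 53.3 kPa.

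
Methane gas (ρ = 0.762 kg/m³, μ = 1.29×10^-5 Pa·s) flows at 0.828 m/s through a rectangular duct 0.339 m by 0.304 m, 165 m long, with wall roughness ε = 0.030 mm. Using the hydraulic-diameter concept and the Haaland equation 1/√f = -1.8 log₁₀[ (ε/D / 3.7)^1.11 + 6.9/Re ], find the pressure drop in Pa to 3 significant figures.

Hydraulic diameter D_h = 4A/P = 4·(0.339·0.304)/(2·(0.339+0.304)) = 0.4122/1.286 = 0.3205 m.
Re = ρVD_h/μ = 0.762·0.828·0.3205/1.29e-05 = 1.568e+04.
ε/D_h = 3e-05/0.3205 = 9.36e-05; Haaland gives 1/√f = -1.8 log₁₀[7.9e-06+0.00044] = 6.028, so f = 0.02752.
ΔP = f(L/D_h)(ρV²/2) = 0.02752·165/0.3205·0.2612 = 3.701 Pa.

ΔP ≈ 3.70 Pa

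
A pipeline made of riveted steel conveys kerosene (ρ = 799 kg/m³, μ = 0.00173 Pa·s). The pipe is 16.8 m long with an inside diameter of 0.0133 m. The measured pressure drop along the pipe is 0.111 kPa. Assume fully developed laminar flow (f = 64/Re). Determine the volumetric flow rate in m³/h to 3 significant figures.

For laminar flow, f = 64/Re with Re = ρVD/μ, so Darcy-Weisbach reduces to ΔP = 32μLV/D². Solving for V: V = ΔP·D²/(32μL) = 111·(0.0133)²/(32·0.00173·16.8) = 0.02111 m/s.
Check: Re = ρVD/μ = 799·0.02111·0.0133/0.00173 = 129.7 < 2300, so the laminar assumption holds.
Q = V·A = 0.02111·(π/4·0.0133²) = 2.933e-06 m³/s = 0.0106 m³/h.

Q ≈ 0.0106 m³/h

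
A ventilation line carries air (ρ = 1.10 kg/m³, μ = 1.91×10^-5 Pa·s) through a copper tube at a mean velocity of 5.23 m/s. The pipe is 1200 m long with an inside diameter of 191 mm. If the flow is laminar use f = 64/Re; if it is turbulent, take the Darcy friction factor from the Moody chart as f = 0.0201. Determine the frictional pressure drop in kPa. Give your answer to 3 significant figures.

Reynolds number Re = ρVD/μ = 1.1 · 5.23 · 0.191 / 1.91e-05 = 5.753e+04.
Re > 4000 → turbulent; use the Moody-chart value f = 0.0201.
Darcy-Weisbach: ΔP = f(L/D)(ρV²/2) = 0.0201·(1200/0.191)·(1.1·5.23²/2) = 0.0201·6283·15.04 = 1900 Pa.
ΔP = 1900 Pa = 1.90 kPa.

ΔP ≈ 1.90 kPa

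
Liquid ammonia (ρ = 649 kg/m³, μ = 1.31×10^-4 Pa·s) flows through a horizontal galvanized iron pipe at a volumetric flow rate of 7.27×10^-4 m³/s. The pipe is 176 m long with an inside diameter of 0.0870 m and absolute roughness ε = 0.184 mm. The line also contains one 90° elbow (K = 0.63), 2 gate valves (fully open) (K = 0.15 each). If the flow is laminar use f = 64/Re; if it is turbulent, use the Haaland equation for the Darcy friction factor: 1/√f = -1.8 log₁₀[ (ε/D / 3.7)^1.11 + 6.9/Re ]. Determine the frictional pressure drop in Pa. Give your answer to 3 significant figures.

Cross-sectional area A = πD²/4 = π(0.087)²/4 = 0.005945 m²; mean velocity V = Q/A = 0.000727/0.005945 = 0.1223 m/s.
Reynolds number Re = ρVD/μ = 649 · 0.1223 · 0.087 / 0.000131 = 5.271e+04.
Re > 4000 → turbulent. Relative roughness ε/D = 0.000184/0.087 = 0.00211. Haaland: 1/√f = -1.8 log₁₀[(0.00211/3.7)^1.11 + 6.9/5.271e+04] = -1.8 log₁₀[0.000251 + 0.000131] = 6.152, so f = 0.02643.
Total minor-loss coefficient ΣK = 1·0.63 + 2·0.15 = 0.93.
ΔP = [f·L/D + ΣK]·(ρV²/2) = [0.02643·176/0.087 + 0.93]·(649·0.1223²/2) = [53.46 + 0.93]·4.853 = 264 Pa.

ΔP ≈ 264 Pa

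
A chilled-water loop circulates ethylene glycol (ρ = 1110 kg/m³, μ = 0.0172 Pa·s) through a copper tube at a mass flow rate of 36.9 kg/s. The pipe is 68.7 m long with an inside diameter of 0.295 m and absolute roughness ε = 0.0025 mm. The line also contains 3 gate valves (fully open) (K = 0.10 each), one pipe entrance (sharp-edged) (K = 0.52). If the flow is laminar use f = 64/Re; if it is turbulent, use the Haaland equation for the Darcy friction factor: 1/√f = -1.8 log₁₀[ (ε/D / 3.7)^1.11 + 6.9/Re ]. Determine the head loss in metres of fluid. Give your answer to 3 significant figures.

A = πD²/4 = π(0.295)²/4 = 0.06835 m²; mean velocity V = ṁ/(ρA) = 36.9/(1110 · 0.06835) = 0.4864 m/s.
Reynolds number Re = ρVD/μ = 1110 · 0.4864 · 0.295 / 0.0172 = 9259.
Re > 4000 → turbulent. Relative roughness ε/D = 2.5e-06/0.295 = 8.47e-06. Haaland: 1/√f = -1.8 log₁₀[(8.47e-06/3.7)^1.11 + 6.9/9259] = -1.8 log₁₀[5.49e-07 + 0.000745] = 5.629, so f = 0.03156.
Total minor-loss coefficient ΣK = 3·0.1 + 1·0.52 = 0.82.
ΔP = [f·L/D + ΣK]·(ρV²/2) = [0.03156·68.7/0.295 + 0.82]·(1110·0.4864²/2) = [7.349 + 0.82]·131.3 = 1072 Pa.
Head loss h_f = ΔP/(ρg) = 1072/(1110·9.81) = 0.0985 m.

h_f ≈ 0.0985 m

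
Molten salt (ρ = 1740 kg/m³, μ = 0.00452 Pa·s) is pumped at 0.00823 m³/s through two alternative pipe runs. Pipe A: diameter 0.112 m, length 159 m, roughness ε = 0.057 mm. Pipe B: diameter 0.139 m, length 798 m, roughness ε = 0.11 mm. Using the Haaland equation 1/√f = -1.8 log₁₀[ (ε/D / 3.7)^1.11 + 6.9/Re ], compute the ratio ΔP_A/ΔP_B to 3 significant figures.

ΔP_A/ΔP_B ≈ 0.548

Pipe A: V = Q/A = 0.00823/0.009852 = 0.8354 m/s; Re = 3.602e+04; ε/D = 0.000509; Haaland → f = 0.02363; ΔP_A = f(L/D)(ρV²/2) = 2.037e+04 Pa.
Pipe B: V = Q/A = 0.00823/0.01517 = 0.5424 m/s; Re = 2.902e+04; ε/D = 0.000791; Haaland → f = 0.02531; ΔP_B = f(L/D)(ρV²/2) = 3.719e+04 Pa.
ΔP_A/ΔP_B = 2.037e+04/3.719e+04 = 0.548.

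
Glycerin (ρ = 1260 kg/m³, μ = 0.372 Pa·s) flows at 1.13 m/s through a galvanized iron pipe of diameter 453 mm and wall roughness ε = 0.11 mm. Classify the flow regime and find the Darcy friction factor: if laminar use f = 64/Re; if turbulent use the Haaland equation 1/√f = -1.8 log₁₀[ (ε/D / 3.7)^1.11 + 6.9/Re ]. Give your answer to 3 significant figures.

Re = ρVD/μ = 1260·1.13·0.453/0.372 = 1734.
Re < 2300 → laminar, so f = 64/Re = 0.03691 (roughness is irrelevant in laminar flow).

f ≈ 0.0369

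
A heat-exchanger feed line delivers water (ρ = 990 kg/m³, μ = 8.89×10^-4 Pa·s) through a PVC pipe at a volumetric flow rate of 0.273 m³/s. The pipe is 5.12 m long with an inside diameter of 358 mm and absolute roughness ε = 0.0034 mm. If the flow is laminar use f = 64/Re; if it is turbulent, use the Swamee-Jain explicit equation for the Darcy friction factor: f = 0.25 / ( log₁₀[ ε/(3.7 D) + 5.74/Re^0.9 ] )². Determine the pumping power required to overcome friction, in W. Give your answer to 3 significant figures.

P ≈ 166 W

Cross-sectional area A = πD²/4 = π(0.358)²/4 = 0.1007 m²; mean velocity V = Q/A = 0.273/0.1007 = 2.712 m/s.
Reynolds number Re = ρVD/μ = 990 · 2.712 · 0.358 / 0.000889 = 1.081e+06.
Re > 4000 → turbulent. Relative roughness ε/D = 3.4e-06/0.358 = 9.5e-06. Swamee-Jain: f = 0.25/(log₁₀[9.5e-06/3.7 + 5.74/1.081e+06^0.9])² = 0.25/(log₁₀[2.57e-06 + 2.13e-05])² = 0.25/(-4.622)² = 0.0117.
Darcy-Weisbach: ΔP = f(L/D)(ρV²/2) = 0.0117·(5.12/0.358)·(990·2.712²/2) = 0.0117·14.3·3641 = 609.3 Pa.
Pumping power P = QΔP = 0.273·609.3 = 166.3 W = 166 W.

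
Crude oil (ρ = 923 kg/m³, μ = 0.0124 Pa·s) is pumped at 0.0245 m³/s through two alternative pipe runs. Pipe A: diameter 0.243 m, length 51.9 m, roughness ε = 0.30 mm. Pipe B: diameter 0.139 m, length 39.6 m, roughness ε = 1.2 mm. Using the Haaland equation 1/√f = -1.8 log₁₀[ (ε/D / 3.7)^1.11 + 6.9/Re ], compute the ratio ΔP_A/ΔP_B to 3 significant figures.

Pipe A: V = Q/A = 0.0245/0.04638 = 0.5283 m/s; Re = 9555; ε/D = 0.00123; Haaland → f = 0.03285; ΔP_A = f(L/D)(ρV²/2) = 903.6 Pa.
Pipe B: V = Q/A = 0.0245/0.01517 = 1.615 m/s; Re = 1.67e+04; ε/D = 0.00863; Haaland → f = 0.03957; ΔP_B = f(L/D)(ρV²/2) = 1.356e+04 Pa.
ΔP_A/ΔP_B = 903.6/1.356e+04 = 0.0666.

ΔP_A/ΔP_B ≈ 0.0666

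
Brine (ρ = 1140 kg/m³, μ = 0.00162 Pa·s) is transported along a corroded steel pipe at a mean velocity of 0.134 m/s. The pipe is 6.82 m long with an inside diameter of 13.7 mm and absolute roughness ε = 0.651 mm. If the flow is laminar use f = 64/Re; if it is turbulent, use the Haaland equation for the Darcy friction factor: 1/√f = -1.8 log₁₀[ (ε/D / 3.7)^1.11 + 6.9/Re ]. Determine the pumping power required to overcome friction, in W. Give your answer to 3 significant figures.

P ≈ 0.00499 W

Reynolds number Re = ρVD/μ = 1140 · 0.134 · 0.0137 / 0.00162 = 1292.
Re < 2300 → laminar flow, so f = 64/Re = 64/1292 = 0.04954 (the turbulent correlation is not needed).
Darcy-Weisbach: ΔP = f(L/D)(ρV²/2) = 0.04954·(6.82/0.0137)·(1140·0.134²/2) = 0.04954·497.8·10.23 = 252.4 Pa.
Q = V·A = 0.134·0.0001474 = 1.975e-05 m³/s.
Pumping power P = QΔP = 1.975e-05·252.4 = 0.004986 W = 0.00499 W.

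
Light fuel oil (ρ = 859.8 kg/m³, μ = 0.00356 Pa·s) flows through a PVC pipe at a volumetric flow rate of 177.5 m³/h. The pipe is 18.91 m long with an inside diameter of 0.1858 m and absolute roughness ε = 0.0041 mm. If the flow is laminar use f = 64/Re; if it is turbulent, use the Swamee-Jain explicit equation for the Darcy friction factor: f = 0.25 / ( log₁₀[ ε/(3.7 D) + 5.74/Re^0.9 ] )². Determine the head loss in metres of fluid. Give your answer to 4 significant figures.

h_f ≈ 0.3219 m

Q = 177.5 m³/h = 177.5/3600 = 0.04931 m³/s.
Cross-sectional area A = πD²/4 = π(0.1858)²/4 = 0.02711 m²; mean velocity V = Q/A = 0.04931/0.02711 = 1.819 m/s.
Reynolds number Re = ρVD/μ = 859.8 · 1.819 · 0.1858 / 0.00356 = 8.16e+04.
Re > 4000 → turbulent. Relative roughness ε/D = 4.1e-06/0.1858 = 2.21e-05. Swamee-Jain: f = 0.25/(log₁₀[2.21e-05/3.7 + 5.74/8.16e+04^0.9])² = 0.25/(log₁₀[5.96e-06 + 0.000218])² = 0.25/(-3.65)² = 0.01877.
Darcy-Weisbach: ΔP = f(L/D)(ρV²/2) = 0.01877·(18.91/0.1858)·(859.8·1.819²/2) = 0.01877·101.8·1422 = 2715 Pa.
Head loss h_f = ΔP/(ρg) = 2715/(859.8·9.81) = 0.3219 m.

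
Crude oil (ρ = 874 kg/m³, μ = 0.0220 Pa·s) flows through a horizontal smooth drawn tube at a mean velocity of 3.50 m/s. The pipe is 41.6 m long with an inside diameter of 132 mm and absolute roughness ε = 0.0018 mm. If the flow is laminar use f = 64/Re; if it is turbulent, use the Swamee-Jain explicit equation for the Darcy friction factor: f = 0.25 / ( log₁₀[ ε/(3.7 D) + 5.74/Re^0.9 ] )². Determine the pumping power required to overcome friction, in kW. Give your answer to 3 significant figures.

Reynolds number Re = ρVD/μ = 874 · 3.5 · 0.132 / 0.022 = 1.835e+04.
Re > 4000 → turbulent. Relative roughness ε/D = 1.8e-06/0.132 = 1.36e-05. Swamee-Jain: f = 0.25/(log₁₀[1.36e-05/3.7 + 5.74/1.835e+04^0.9])² = 0.25/(log₁₀[3.69e-06 + 0.000835])² = 0.25/(-3.077)² = 0.02641.
Darcy-Weisbach: ΔP = f(L/D)(ρV²/2) = 0.02641·(41.6/0.132)·(874·3.5²/2) = 0.02641·315.2·5353 = 4.456e+04 Pa.
Q = V·A = 3.5·0.01368 = 0.0479 m³/s.
Pumping power P = QΔP = 0.0479·4.456e+04 = 2134 W = 2.13 kW.

P ≈ 2.13 kW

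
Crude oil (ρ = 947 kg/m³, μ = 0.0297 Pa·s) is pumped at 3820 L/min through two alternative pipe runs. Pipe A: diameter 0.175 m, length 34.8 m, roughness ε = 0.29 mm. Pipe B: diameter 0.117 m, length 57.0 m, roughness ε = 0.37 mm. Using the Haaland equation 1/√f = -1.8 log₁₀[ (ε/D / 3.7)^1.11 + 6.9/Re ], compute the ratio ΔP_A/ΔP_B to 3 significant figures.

ΔP_A/ΔP_B ≈ 0.0800

Pipe A: V = Q/A = 0.06367/0.02405 = 2.647 m/s; Re = 1.477e+04; ε/D = 0.00166; Haaland → f = 0.0305; ΔP_A = f(L/D)(ρV²/2) = 2.012e+04 Pa.
Pipe B: V = Q/A = 0.06367/0.01075 = 5.922 m/s; Re = 2.209e+04; ε/D = 0.00316; Haaland → f = 0.03107; ΔP_B = f(L/D)(ρV²/2) = 2.514e+05 Pa.
ΔP_A/ΔP_B = 2.012e+04/2.514e+05 = 0.0800.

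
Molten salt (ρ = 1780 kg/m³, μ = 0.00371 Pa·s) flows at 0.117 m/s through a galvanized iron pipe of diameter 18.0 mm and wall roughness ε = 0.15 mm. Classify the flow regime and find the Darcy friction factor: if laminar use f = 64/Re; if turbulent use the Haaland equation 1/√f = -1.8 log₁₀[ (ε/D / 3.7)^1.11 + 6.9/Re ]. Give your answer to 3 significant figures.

Re = ρVD/μ = 1780·0.117·0.018/0.00371 = 1010.
Re < 2300 → laminar, so f = 64/Re = 0.06334 (roughness is irrelevant in laminar flow).

f ≈ 0.0633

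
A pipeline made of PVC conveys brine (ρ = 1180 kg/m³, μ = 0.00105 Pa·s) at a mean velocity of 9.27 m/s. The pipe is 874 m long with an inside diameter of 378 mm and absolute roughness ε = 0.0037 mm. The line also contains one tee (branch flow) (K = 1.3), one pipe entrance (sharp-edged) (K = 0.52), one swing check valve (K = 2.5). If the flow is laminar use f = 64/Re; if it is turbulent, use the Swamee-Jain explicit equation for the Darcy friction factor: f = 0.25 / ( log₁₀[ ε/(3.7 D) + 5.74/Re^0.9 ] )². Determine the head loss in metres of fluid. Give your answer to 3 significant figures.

h_f ≈ 119 m

Reynolds number Re = ρVD/μ = 1180 · 9.27 · 0.378 / 0.00105 = 3.938e+06.
Re > 4000 → turbulent. Relative roughness ε/D = 3.7e-06/0.378 = 9.79e-06. Swamee-Jain: f = 0.25/(log₁₀[9.79e-06/3.7 + 5.74/3.938e+06^0.9])² = 0.25/(log₁₀[2.65e-06 + 6.66e-06])² = 0.25/(-5.031)² = 0.009875.
Total minor-loss coefficient ΣK = 1·1.3 + 1·0.52 + 1·2.5 = 4.32.
ΔP = [f·L/D + ΣK]·(ρV²/2) = [0.009875·874/0.378 + 4.32]·(1180·9.27²/2) = [22.83 + 4.32]·5.07e+04 = 1.377e+06 Pa.
Head loss h_f = ΔP/(ρg) = 1.377e+06/(1180·9.81) = 119 m.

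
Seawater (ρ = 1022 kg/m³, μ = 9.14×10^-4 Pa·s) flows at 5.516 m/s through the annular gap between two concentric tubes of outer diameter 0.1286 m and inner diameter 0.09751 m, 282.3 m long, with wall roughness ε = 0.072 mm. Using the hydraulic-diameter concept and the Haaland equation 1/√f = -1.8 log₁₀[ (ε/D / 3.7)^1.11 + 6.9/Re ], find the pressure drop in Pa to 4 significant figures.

ΔP ≈ 3551000 Pa

Hydraulic diameter D_h = 4A/P = D_o - D_i = 0.1286 - 0.09751 = 0.03109 m.
Re = ρVD_h/μ = 1022·5.516·0.03109/0.000914 = 1.918e+05.
ε/D_h = 7.2e-05/0.03109 = 0.00232; Haaland gives 1/√f = -1.8 log₁₀[0.000278+3.6e-05] = 6.305, so f = 0.02515.
ΔP = f(L/D_h)(ρV²/2) = 0.02515·282.3/0.03109·1.555e+04 = 3.551e+06 Pa.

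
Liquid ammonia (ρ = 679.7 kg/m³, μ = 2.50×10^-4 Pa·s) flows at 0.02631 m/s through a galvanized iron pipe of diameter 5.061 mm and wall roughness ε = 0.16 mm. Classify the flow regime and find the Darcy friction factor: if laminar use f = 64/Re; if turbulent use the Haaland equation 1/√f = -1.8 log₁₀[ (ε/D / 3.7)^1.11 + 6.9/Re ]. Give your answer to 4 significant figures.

f ≈ 0.1768

Re = ρVD/μ = 679.7·0.02631·0.005061/0.00025 = 362.
Re < 2300 → laminar, so f = 64/Re = 0.1768 (roughness is irrelevant in laminar flow).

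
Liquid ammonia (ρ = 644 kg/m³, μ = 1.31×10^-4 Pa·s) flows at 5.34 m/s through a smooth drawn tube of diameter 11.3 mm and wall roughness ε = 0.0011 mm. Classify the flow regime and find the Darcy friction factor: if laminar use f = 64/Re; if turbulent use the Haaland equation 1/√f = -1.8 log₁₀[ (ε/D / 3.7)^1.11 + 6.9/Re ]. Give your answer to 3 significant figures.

Re = ρVD/μ = 644·5.34·0.0113/0.000131 = 2.966e+05.
Re > 4000 → turbulent. ε/D = 1.1e-06/0.0113 = 9.73e-05; Haaland: 1/√f = -1.8 log₁₀[8.25e-06 + 2.33e-05] = 8.103, so f = 0.01523.

f ≈ 0.0152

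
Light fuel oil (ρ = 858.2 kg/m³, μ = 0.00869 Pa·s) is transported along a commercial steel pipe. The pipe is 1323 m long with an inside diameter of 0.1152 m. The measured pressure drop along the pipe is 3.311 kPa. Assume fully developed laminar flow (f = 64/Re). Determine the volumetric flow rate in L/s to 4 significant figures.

Q ≈ 1.245 L/s

For laminar flow, f = 64/Re with Re = ρVD/μ, so Darcy-Weisbach reduces to ΔP = 32μLV/D². Solving for V: V = ΔP·D²/(32μL) = 3311·(0.1152)²/(32·0.00869·1323) = 0.1194 m/s.
Check: Re = ρVD/μ = 858.2·0.1194·0.1152/0.00869 = 1359 < 2300, so the laminar assumption holds.
Q = V·A = 0.1194·(π/4·0.1152²) = 0.001245 m³/s = 1.245 L/s.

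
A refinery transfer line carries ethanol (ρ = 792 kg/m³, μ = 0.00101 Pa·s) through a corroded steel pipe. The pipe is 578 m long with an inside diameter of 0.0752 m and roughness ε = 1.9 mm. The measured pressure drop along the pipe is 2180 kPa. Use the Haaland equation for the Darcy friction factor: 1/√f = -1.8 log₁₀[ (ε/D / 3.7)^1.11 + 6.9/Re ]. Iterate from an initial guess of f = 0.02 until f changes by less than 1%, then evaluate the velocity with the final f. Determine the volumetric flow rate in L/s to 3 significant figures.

Q ≈ 16.2 L/s

Rearranging Darcy-Weisbach: V = √(2·ΔP·D/(f·L·ρ)). With ε/D = 0.0019/0.0752 = 0.0253, iterate starting from f = 0.02:
  f = 0.02 → V = √(2·2.18e+06·0.0752/(0.02·578·792)) = 5.984 m/s; Re = ρVD/μ = 3.529e+05; f → 0.05351
  f = 0.05351 → V = 3.659 m/s; Re = 2.157e+05; f → 0.05357
Converged (Δf/f < 1%). With the final f = 0.05357: V = √(2·2.18e+06·0.0752/(0.05357·578·792)) = 3.657 m/s.
Q = V·A = 3.657·(π/4·0.0752²) = 0.01624 m³/s = 16.2 L/s.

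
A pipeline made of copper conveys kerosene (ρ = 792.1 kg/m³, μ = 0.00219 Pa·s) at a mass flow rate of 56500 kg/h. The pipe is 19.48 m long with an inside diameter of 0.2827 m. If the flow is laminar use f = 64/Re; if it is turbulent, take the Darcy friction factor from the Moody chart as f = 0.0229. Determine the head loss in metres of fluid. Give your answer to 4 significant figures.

h_f ≈ 0.008014 m

ṁ = 56500 kg/h = 56500/3600 = 15.69 kg/s.
A = πD²/4 = π(0.2827)²/4 = 0.06277 m²; mean velocity V = ṁ/(ρA) = 15.69/(792.1 · 0.06277) = 0.3157 m/s.
Reynolds number Re = ρVD/μ = 792.1 · 0.3157 · 0.2827 / 0.00219 = 3.228e+04.
Re > 4000 → turbulent; use the Moody-chart value f = 0.0229.
Darcy-Weisbach: ΔP = f(L/D)(ρV²/2) = 0.0229·(19.48/0.2827)·(792.1·0.3157²/2) = 0.0229·68.91·39.46 = 62.27 Pa.
Head loss h_f = ΔP/(ρg) = 62.27/(792.1·9.81) = 0.008014 m.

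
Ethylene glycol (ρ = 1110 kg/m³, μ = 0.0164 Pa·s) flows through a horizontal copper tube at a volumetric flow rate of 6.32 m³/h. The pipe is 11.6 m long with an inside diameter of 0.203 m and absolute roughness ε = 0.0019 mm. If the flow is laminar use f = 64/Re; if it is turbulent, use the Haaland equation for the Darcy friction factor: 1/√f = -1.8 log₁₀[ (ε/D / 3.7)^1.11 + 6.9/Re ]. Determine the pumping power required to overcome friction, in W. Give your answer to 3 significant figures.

P ≈ 0.0141 W

Q = 6.32 m³/h = 6.32/3600 = 0.001756 m³/s.
Cross-sectional area A = πD²/4 = π(0.203)²/4 = 0.03237 m²; mean velocity V = Q/A = 0.001756/0.03237 = 0.05424 m/s.
Reynolds number Re = ρVD/μ = 1110 · 0.05424 · 0.203 / 0.0164 = 745.3.
Re < 2300 → laminar flow, so f = 64/Re = 64/745.3 = 0.08588 (the turbulent correlation is not needed).
Darcy-Weisbach: ΔP = f(L/D)(ρV²/2) = 0.08588·(11.6/0.203)·(1110·0.05424²/2) = 0.08588·57.14·1.633 = 8.013 Pa.
Pumping power P = QΔP = 0.001756·8.013 = 0.01407 W = 0.0141 W.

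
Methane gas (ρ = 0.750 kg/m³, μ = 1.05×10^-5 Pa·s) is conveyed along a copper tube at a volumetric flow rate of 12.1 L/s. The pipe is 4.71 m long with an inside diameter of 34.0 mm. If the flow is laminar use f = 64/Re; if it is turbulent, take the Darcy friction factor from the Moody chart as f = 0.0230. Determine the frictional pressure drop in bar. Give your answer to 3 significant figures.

ΔP ≈ 0.00212 bar

Q = 12.1 L/s = 12.1/1000 = 0.0121 m³/s.
Cross-sectional area A = πD²/4 = π(0.034)²/4 = 0.0009079 m²; mean velocity V = Q/A = 0.0121/0.0009079 = 13.33 m/s.
Reynolds number Re = ρVD/μ = 0.75 · 13.33 · 0.034 / 1.05e-05 = 3.237e+04.
Re > 4000 → turbulent; use the Moody-chart value f = 0.0230.
Darcy-Weisbach: ΔP = f(L/D)(ρV²/2) = 0.023·(4.71/0.034)·(0.75·13.33²/2) = 0.023·138.5·66.6 = 212.2 Pa.
ΔP = 212.2 Pa = 0.00212 bar.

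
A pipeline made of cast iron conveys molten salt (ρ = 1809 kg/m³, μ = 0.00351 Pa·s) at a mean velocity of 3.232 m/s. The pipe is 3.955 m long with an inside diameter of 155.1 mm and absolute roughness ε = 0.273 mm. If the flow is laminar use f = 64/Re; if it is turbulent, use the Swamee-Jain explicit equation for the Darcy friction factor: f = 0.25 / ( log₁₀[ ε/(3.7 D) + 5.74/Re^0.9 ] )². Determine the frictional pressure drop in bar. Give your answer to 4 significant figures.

Reynolds number Re = ρVD/μ = 1809 · 3.232 · 0.1551 / 0.00351 = 2.584e+05.
Re > 4000 → turbulent. Relative roughness ε/D = 0.000273/0.1551 = 0.00176. Swamee-Jain: f = 0.25/(log₁₀[0.00176/3.7 + 5.74/2.584e+05^0.9])² = 0.25/(log₁₀[0.000476 + 7.73e-05])² = 0.25/(-3.257)² = 0.02356.
Darcy-Weisbach: ΔP = f(L/D)(ρV²/2) = 0.02356·(3.955/0.1551)·(1809·3.232²/2) = 0.02356·25.5·9448 = 5677 Pa.
ΔP = 5677 Pa = 0.05677 bar.

ΔP ≈ 0.05677 bar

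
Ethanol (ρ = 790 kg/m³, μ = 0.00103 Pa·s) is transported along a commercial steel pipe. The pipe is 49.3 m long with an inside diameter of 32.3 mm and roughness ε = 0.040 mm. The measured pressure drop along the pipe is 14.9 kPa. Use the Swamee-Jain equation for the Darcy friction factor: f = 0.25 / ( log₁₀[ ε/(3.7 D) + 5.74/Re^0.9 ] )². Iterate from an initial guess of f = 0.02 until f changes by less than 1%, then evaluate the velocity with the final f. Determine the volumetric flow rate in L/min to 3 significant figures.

Rearranging Darcy-Weisbach: V = √(2·ΔP·D/(f·L·ρ)). With ε/D = 4e-05/0.0323 = 0.00124, iterate starting from f = 0.02:
  f = 0.02 → V = √(2·1.49e+04·0.0323/(0.02·49.3·790)) = 1.112 m/s; Re = ρVD/μ = 2.754e+04; f → 0.02707
  f = 0.02707 → V = 0.9555 m/s; Re = 2.367e+04; f → 0.02777
  f = 0.02777 → V = 0.9434 m/s; Re = 2.337e+04; f → 0.02783
Converged (Δf/f < 1%). With the final f = 0.02783: V = √(2·1.49e+04·0.0323/(0.02783·49.3·790)) = 0.9424 m/s.
Q = V·A = 0.9424·(π/4·0.0323²) = 0.0007722 m³/s = 46.3 L/min.

Q ≈ 46.3 L/min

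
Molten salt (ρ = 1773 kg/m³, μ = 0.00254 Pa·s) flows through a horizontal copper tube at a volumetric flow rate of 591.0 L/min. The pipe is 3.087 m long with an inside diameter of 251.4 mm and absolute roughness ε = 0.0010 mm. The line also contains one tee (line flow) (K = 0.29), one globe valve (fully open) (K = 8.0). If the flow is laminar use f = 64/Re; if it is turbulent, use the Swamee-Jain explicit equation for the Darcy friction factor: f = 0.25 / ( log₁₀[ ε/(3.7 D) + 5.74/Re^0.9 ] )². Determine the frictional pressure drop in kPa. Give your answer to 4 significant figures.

Q = 591.0 L/min = 591.0/60000 = 0.00985 m³/s.
Cross-sectional area A = πD²/4 = π(0.2514)²/4 = 0.04964 m²; mean velocity V = Q/A = 0.00985/0.04964 = 0.1984 m/s.
Reynolds number Re = ρVD/μ = 1773 · 0.1984 · 0.2514 / 0.00254 = 3.482e+04.
Re > 4000 → turbulent. Relative roughness ε/D = 1e-06/0.2514 = 3.98e-06. Swamee-Jain: f = 0.25/(log₁₀[3.98e-06/3.7 + 5.74/3.482e+04^0.9])² = 0.25/(log₁₀[1.08e-06 + 0.000469])² = 0.25/(-3.328)² = 0.02258.
Total minor-loss coefficient ΣK = 1·0.29 + 1·8 = 8.29.
ΔP = [f·L/D + ΣK]·(ρV²/2) = [0.02258·3.087/0.2514 + 8.29]·(1773·0.1984²/2) = [0.2772 + 8.29]·34.91 = 299.1 Pa.
ΔP = 299.1 Pa = 0.2991 kPa.

ΔP ≈ 0.2991 kPa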